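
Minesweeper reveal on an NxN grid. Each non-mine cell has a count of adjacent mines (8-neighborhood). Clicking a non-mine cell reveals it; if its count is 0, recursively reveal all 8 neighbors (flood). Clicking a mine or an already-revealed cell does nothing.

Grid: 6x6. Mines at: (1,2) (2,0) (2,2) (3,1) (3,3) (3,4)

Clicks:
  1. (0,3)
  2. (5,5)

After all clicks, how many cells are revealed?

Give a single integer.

Answer: 13

Derivation:
Click 1 (0,3) count=1: revealed 1 new [(0,3)] -> total=1
Click 2 (5,5) count=0: revealed 12 new [(4,0) (4,1) (4,2) (4,3) (4,4) (4,5) (5,0) (5,1) (5,2) (5,3) (5,4) (5,5)] -> total=13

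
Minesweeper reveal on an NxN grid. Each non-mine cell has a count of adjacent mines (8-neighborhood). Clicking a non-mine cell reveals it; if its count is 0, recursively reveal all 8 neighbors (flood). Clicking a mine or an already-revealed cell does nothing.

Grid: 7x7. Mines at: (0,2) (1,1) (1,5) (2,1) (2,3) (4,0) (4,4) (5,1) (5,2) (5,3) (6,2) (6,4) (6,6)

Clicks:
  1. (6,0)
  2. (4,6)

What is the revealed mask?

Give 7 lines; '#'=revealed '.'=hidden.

Click 1 (6,0) count=1: revealed 1 new [(6,0)] -> total=1
Click 2 (4,6) count=0: revealed 8 new [(2,5) (2,6) (3,5) (3,6) (4,5) (4,6) (5,5) (5,6)] -> total=9

Answer: .......
.......
.....##
.....##
.....##
.....##
#......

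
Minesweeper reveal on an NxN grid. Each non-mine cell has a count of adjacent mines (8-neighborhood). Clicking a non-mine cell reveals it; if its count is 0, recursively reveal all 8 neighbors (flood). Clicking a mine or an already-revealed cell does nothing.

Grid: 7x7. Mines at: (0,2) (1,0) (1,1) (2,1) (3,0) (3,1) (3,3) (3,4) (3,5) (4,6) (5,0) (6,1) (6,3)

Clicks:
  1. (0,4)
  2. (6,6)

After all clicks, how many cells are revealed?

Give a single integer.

Answer: 18

Derivation:
Click 1 (0,4) count=0: revealed 12 new [(0,3) (0,4) (0,5) (0,6) (1,3) (1,4) (1,5) (1,6) (2,3) (2,4) (2,5) (2,6)] -> total=12
Click 2 (6,6) count=0: revealed 6 new [(5,4) (5,5) (5,6) (6,4) (6,5) (6,6)] -> total=18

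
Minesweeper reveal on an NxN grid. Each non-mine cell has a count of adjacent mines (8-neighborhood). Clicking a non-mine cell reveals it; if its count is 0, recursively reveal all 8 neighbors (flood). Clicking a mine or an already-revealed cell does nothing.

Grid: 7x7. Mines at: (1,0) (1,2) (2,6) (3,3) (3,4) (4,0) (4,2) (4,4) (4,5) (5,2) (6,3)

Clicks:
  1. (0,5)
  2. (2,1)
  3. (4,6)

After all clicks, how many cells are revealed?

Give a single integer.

Answer: 13

Derivation:
Click 1 (0,5) count=0: revealed 11 new [(0,3) (0,4) (0,5) (0,6) (1,3) (1,4) (1,5) (1,6) (2,3) (2,4) (2,5)] -> total=11
Click 2 (2,1) count=2: revealed 1 new [(2,1)] -> total=12
Click 3 (4,6) count=1: revealed 1 new [(4,6)] -> total=13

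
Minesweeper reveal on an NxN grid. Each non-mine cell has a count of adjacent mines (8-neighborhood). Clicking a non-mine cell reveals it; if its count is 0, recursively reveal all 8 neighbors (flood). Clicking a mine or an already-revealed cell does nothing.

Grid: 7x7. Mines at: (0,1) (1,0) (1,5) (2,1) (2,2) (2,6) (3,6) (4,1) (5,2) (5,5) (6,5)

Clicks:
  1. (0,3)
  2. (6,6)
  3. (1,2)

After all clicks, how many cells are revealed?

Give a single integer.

Answer: 7

Derivation:
Click 1 (0,3) count=0: revealed 6 new [(0,2) (0,3) (0,4) (1,2) (1,3) (1,4)] -> total=6
Click 2 (6,6) count=2: revealed 1 new [(6,6)] -> total=7
Click 3 (1,2) count=3: revealed 0 new [(none)] -> total=7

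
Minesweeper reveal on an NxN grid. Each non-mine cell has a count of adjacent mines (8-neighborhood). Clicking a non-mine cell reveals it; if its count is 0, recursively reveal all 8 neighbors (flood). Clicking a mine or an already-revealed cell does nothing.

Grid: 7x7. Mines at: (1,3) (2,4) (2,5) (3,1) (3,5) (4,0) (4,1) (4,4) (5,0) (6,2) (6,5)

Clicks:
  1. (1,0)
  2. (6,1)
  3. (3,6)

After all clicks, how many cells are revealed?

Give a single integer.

Answer: 11

Derivation:
Click 1 (1,0) count=0: revealed 9 new [(0,0) (0,1) (0,2) (1,0) (1,1) (1,2) (2,0) (2,1) (2,2)] -> total=9
Click 2 (6,1) count=2: revealed 1 new [(6,1)] -> total=10
Click 3 (3,6) count=2: revealed 1 new [(3,6)] -> total=11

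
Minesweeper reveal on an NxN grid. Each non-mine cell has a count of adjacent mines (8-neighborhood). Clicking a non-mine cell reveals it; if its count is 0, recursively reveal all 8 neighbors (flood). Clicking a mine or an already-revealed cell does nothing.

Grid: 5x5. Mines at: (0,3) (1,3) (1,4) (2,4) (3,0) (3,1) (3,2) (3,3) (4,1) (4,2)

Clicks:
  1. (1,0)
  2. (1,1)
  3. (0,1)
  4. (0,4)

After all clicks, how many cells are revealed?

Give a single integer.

Answer: 10

Derivation:
Click 1 (1,0) count=0: revealed 9 new [(0,0) (0,1) (0,2) (1,0) (1,1) (1,2) (2,0) (2,1) (2,2)] -> total=9
Click 2 (1,1) count=0: revealed 0 new [(none)] -> total=9
Click 3 (0,1) count=0: revealed 0 new [(none)] -> total=9
Click 4 (0,4) count=3: revealed 1 new [(0,4)] -> total=10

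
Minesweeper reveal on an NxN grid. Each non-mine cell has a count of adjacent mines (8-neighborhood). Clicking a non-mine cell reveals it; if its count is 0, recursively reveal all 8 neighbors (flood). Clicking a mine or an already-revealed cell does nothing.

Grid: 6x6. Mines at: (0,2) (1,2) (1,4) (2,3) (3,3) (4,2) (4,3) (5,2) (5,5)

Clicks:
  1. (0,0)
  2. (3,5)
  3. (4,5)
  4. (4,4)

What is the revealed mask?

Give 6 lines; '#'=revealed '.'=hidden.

Click 1 (0,0) count=0: revealed 12 new [(0,0) (0,1) (1,0) (1,1) (2,0) (2,1) (3,0) (3,1) (4,0) (4,1) (5,0) (5,1)] -> total=12
Click 2 (3,5) count=0: revealed 6 new [(2,4) (2,5) (3,4) (3,5) (4,4) (4,5)] -> total=18
Click 3 (4,5) count=1: revealed 0 new [(none)] -> total=18
Click 4 (4,4) count=3: revealed 0 new [(none)] -> total=18

Answer: ##....
##....
##..##
##..##
##..##
##....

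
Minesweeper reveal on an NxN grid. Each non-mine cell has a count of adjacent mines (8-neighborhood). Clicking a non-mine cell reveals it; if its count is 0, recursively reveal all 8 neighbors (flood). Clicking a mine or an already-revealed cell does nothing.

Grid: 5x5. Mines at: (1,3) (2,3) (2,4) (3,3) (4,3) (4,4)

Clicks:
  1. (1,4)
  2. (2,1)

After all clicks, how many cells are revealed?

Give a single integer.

Click 1 (1,4) count=3: revealed 1 new [(1,4)] -> total=1
Click 2 (2,1) count=0: revealed 15 new [(0,0) (0,1) (0,2) (1,0) (1,1) (1,2) (2,0) (2,1) (2,2) (3,0) (3,1) (3,2) (4,0) (4,1) (4,2)] -> total=16

Answer: 16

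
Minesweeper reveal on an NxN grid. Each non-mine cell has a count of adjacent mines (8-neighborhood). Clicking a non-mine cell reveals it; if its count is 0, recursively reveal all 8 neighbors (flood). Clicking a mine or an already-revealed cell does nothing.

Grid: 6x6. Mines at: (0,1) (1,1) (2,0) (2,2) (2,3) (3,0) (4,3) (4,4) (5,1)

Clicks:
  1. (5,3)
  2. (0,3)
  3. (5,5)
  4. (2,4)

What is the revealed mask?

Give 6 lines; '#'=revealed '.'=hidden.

Answer: ..####
..####
....##
....##
......
...#.#

Derivation:
Click 1 (5,3) count=2: revealed 1 new [(5,3)] -> total=1
Click 2 (0,3) count=0: revealed 12 new [(0,2) (0,3) (0,4) (0,5) (1,2) (1,3) (1,4) (1,5) (2,4) (2,5) (3,4) (3,5)] -> total=13
Click 3 (5,5) count=1: revealed 1 new [(5,5)] -> total=14
Click 4 (2,4) count=1: revealed 0 new [(none)] -> total=14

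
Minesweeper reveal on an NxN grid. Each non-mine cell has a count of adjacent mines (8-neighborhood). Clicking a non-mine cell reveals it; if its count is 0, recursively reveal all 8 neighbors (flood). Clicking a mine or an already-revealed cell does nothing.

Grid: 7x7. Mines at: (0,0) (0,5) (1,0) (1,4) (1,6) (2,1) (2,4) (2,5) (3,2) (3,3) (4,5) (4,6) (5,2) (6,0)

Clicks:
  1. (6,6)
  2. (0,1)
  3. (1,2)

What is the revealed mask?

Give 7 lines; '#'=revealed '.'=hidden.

Answer: .#.....
..#....
.......
.......
.......
...####
...####

Derivation:
Click 1 (6,6) count=0: revealed 8 new [(5,3) (5,4) (5,5) (5,6) (6,3) (6,4) (6,5) (6,6)] -> total=8
Click 2 (0,1) count=2: revealed 1 new [(0,1)] -> total=9
Click 3 (1,2) count=1: revealed 1 new [(1,2)] -> total=10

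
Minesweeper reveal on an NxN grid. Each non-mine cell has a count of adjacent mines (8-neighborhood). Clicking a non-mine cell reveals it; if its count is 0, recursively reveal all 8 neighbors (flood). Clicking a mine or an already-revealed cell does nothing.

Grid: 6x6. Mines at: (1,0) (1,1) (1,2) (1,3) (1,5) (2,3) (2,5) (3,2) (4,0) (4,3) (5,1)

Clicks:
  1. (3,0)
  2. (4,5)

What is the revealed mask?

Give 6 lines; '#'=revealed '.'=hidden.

Answer: ......
......
......
#...##
....##
....##

Derivation:
Click 1 (3,0) count=1: revealed 1 new [(3,0)] -> total=1
Click 2 (4,5) count=0: revealed 6 new [(3,4) (3,5) (4,4) (4,5) (5,4) (5,5)] -> total=7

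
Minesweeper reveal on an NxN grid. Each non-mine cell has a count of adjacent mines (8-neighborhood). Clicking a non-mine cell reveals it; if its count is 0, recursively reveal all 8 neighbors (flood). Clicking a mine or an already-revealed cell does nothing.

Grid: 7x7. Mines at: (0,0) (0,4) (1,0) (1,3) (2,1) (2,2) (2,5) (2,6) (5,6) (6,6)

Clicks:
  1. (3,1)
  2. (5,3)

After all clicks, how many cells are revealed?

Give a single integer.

Click 1 (3,1) count=2: revealed 1 new [(3,1)] -> total=1
Click 2 (5,3) count=0: revealed 23 new [(3,0) (3,2) (3,3) (3,4) (3,5) (4,0) (4,1) (4,2) (4,3) (4,4) (4,5) (5,0) (5,1) (5,2) (5,3) (5,4) (5,5) (6,0) (6,1) (6,2) (6,3) (6,4) (6,5)] -> total=24

Answer: 24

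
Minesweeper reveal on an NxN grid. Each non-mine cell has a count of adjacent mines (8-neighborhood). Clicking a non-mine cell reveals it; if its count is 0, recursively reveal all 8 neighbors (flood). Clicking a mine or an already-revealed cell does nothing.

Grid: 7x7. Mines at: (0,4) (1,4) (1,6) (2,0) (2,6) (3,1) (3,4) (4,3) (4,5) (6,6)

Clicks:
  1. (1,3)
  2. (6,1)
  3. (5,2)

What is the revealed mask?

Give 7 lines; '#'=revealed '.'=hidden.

Click 1 (1,3) count=2: revealed 1 new [(1,3)] -> total=1
Click 2 (6,1) count=0: revealed 15 new [(4,0) (4,1) (4,2) (5,0) (5,1) (5,2) (5,3) (5,4) (5,5) (6,0) (6,1) (6,2) (6,3) (6,4) (6,5)] -> total=16
Click 3 (5,2) count=1: revealed 0 new [(none)] -> total=16

Answer: .......
...#...
.......
.......
###....
######.
######.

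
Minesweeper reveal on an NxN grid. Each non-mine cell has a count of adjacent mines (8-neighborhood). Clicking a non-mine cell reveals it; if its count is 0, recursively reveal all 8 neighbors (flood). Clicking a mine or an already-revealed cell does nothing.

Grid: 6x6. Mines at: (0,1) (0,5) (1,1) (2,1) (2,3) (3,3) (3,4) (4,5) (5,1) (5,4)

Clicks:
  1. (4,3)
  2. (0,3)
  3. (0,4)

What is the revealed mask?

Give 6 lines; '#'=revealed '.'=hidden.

Answer: ..###.
..###.
......
......
...#..
......

Derivation:
Click 1 (4,3) count=3: revealed 1 new [(4,3)] -> total=1
Click 2 (0,3) count=0: revealed 6 new [(0,2) (0,3) (0,4) (1,2) (1,3) (1,4)] -> total=7
Click 3 (0,4) count=1: revealed 0 new [(none)] -> total=7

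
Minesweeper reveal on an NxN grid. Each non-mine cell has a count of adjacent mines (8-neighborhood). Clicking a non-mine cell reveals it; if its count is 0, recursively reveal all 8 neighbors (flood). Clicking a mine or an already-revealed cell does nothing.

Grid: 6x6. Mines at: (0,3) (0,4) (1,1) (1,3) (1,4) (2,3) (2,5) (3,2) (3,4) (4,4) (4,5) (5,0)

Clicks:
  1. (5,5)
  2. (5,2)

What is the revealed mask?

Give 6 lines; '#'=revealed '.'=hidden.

Click 1 (5,5) count=2: revealed 1 new [(5,5)] -> total=1
Click 2 (5,2) count=0: revealed 6 new [(4,1) (4,2) (4,3) (5,1) (5,2) (5,3)] -> total=7

Answer: ......
......
......
......
.###..
.###.#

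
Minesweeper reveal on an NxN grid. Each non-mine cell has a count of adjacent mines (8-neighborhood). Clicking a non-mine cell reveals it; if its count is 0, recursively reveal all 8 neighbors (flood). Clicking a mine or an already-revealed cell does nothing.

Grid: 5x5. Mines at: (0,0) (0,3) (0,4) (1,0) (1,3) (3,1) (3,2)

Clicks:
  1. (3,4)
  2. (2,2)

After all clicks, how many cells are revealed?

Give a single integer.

Answer: 7

Derivation:
Click 1 (3,4) count=0: revealed 6 new [(2,3) (2,4) (3,3) (3,4) (4,3) (4,4)] -> total=6
Click 2 (2,2) count=3: revealed 1 new [(2,2)] -> total=7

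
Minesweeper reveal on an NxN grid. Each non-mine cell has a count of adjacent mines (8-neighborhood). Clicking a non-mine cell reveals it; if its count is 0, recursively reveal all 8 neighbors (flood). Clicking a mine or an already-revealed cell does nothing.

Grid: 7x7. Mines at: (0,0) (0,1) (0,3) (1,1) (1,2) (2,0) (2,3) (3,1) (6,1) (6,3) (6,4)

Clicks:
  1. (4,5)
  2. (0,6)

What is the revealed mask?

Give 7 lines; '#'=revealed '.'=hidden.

Click 1 (4,5) count=0: revealed 26 new [(0,4) (0,5) (0,6) (1,4) (1,5) (1,6) (2,4) (2,5) (2,6) (3,2) (3,3) (3,4) (3,5) (3,6) (4,2) (4,3) (4,4) (4,5) (4,6) (5,2) (5,3) (5,4) (5,5) (5,6) (6,5) (6,6)] -> total=26
Click 2 (0,6) count=0: revealed 0 new [(none)] -> total=26

Answer: ....###
....###
....###
..#####
..#####
..#####
.....##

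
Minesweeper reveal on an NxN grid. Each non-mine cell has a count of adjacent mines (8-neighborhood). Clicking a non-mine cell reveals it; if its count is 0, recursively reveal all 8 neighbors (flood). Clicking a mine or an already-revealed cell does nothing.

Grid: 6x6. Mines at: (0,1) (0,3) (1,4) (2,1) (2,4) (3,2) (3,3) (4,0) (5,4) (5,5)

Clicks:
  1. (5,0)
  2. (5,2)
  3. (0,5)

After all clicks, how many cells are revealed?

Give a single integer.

Click 1 (5,0) count=1: revealed 1 new [(5,0)] -> total=1
Click 2 (5,2) count=0: revealed 6 new [(4,1) (4,2) (4,3) (5,1) (5,2) (5,3)] -> total=7
Click 3 (0,5) count=1: revealed 1 new [(0,5)] -> total=8

Answer: 8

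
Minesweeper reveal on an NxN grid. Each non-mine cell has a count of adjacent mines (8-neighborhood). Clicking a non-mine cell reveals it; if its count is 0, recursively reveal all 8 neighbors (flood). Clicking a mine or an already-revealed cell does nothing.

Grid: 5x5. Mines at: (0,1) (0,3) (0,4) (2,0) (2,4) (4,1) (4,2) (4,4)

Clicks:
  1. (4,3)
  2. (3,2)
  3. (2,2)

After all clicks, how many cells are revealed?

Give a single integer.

Click 1 (4,3) count=2: revealed 1 new [(4,3)] -> total=1
Click 2 (3,2) count=2: revealed 1 new [(3,2)] -> total=2
Click 3 (2,2) count=0: revealed 8 new [(1,1) (1,2) (1,3) (2,1) (2,2) (2,3) (3,1) (3,3)] -> total=10

Answer: 10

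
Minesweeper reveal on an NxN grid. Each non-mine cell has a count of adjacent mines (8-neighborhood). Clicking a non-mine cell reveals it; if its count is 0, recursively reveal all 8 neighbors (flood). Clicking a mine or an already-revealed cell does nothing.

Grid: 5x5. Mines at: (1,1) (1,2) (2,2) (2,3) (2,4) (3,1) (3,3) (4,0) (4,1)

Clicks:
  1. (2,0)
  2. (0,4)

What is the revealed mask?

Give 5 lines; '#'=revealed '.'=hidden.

Click 1 (2,0) count=2: revealed 1 new [(2,0)] -> total=1
Click 2 (0,4) count=0: revealed 4 new [(0,3) (0,4) (1,3) (1,4)] -> total=5

Answer: ...##
...##
#....
.....
.....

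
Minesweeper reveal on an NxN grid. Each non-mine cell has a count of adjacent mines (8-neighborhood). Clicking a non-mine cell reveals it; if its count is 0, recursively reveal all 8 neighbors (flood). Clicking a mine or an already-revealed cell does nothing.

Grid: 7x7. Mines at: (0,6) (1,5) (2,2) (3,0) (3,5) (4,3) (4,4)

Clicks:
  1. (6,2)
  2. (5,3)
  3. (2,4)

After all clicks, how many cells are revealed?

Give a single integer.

Click 1 (6,2) count=0: revealed 19 new [(4,0) (4,1) (4,2) (4,5) (4,6) (5,0) (5,1) (5,2) (5,3) (5,4) (5,5) (5,6) (6,0) (6,1) (6,2) (6,3) (6,4) (6,5) (6,6)] -> total=19
Click 2 (5,3) count=2: revealed 0 new [(none)] -> total=19
Click 3 (2,4) count=2: revealed 1 new [(2,4)] -> total=20

Answer: 20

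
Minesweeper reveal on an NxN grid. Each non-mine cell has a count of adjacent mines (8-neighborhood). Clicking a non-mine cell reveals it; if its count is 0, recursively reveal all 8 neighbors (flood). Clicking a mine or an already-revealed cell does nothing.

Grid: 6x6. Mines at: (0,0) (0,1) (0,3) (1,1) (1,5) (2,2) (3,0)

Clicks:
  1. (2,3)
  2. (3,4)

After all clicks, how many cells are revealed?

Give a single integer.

Click 1 (2,3) count=1: revealed 1 new [(2,3)] -> total=1
Click 2 (3,4) count=0: revealed 19 new [(2,4) (2,5) (3,1) (3,2) (3,3) (3,4) (3,5) (4,0) (4,1) (4,2) (4,3) (4,4) (4,5) (5,0) (5,1) (5,2) (5,3) (5,4) (5,5)] -> total=20

Answer: 20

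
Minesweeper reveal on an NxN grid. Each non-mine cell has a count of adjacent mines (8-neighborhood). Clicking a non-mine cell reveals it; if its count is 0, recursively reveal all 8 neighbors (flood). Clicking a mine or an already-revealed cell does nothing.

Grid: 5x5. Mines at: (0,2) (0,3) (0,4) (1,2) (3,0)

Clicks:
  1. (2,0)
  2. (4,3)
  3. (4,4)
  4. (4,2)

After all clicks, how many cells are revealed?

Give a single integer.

Click 1 (2,0) count=1: revealed 1 new [(2,0)] -> total=1
Click 2 (4,3) count=0: revealed 14 new [(1,3) (1,4) (2,1) (2,2) (2,3) (2,4) (3,1) (3,2) (3,3) (3,4) (4,1) (4,2) (4,3) (4,4)] -> total=15
Click 3 (4,4) count=0: revealed 0 new [(none)] -> total=15
Click 4 (4,2) count=0: revealed 0 new [(none)] -> total=15

Answer: 15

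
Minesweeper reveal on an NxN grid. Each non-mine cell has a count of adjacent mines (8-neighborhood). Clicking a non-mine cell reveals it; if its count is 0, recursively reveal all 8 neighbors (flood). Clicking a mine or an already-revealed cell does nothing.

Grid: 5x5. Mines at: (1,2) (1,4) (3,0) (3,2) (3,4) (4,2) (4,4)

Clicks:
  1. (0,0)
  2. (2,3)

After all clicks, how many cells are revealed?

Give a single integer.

Answer: 7

Derivation:
Click 1 (0,0) count=0: revealed 6 new [(0,0) (0,1) (1,0) (1,1) (2,0) (2,1)] -> total=6
Click 2 (2,3) count=4: revealed 1 new [(2,3)] -> total=7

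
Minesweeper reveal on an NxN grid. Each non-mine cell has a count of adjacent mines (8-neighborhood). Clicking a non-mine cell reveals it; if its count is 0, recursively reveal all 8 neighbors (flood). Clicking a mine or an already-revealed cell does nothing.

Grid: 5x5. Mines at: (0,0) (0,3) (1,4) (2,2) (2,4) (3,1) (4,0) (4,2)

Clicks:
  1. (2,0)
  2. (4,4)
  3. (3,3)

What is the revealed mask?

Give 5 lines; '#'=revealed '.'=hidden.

Click 1 (2,0) count=1: revealed 1 new [(2,0)] -> total=1
Click 2 (4,4) count=0: revealed 4 new [(3,3) (3,4) (4,3) (4,4)] -> total=5
Click 3 (3,3) count=3: revealed 0 new [(none)] -> total=5

Answer: .....
.....
#....
...##
...##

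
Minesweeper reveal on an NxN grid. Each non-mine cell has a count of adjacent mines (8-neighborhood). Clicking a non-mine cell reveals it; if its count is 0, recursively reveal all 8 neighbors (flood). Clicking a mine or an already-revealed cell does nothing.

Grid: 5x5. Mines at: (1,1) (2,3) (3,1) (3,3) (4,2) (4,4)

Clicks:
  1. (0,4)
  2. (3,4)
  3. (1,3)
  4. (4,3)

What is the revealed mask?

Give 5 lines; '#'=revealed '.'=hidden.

Click 1 (0,4) count=0: revealed 6 new [(0,2) (0,3) (0,4) (1,2) (1,3) (1,4)] -> total=6
Click 2 (3,4) count=3: revealed 1 new [(3,4)] -> total=7
Click 3 (1,3) count=1: revealed 0 new [(none)] -> total=7
Click 4 (4,3) count=3: revealed 1 new [(4,3)] -> total=8

Answer: ..###
..###
.....
....#
...#.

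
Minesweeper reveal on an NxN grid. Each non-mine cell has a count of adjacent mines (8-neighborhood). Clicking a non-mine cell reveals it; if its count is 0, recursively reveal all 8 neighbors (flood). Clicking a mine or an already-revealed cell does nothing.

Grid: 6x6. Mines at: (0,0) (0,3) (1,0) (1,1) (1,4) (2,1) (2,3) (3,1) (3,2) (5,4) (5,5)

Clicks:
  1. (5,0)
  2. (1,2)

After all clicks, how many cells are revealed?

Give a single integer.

Click 1 (5,0) count=0: revealed 8 new [(4,0) (4,1) (4,2) (4,3) (5,0) (5,1) (5,2) (5,3)] -> total=8
Click 2 (1,2) count=4: revealed 1 new [(1,2)] -> total=9

Answer: 9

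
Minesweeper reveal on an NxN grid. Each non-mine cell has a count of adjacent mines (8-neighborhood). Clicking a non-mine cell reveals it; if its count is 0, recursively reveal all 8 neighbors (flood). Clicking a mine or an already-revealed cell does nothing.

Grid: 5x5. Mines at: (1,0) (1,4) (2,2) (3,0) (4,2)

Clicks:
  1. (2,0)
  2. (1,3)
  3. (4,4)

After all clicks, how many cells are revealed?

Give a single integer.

Click 1 (2,0) count=2: revealed 1 new [(2,0)] -> total=1
Click 2 (1,3) count=2: revealed 1 new [(1,3)] -> total=2
Click 3 (4,4) count=0: revealed 6 new [(2,3) (2,4) (3,3) (3,4) (4,3) (4,4)] -> total=8

Answer: 8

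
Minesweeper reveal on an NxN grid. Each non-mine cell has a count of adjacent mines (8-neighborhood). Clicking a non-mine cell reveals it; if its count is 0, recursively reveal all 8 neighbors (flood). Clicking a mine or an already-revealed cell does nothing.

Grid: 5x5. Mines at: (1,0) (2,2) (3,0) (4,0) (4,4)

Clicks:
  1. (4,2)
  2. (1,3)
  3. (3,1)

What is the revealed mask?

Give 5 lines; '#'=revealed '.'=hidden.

Click 1 (4,2) count=0: revealed 6 new [(3,1) (3,2) (3,3) (4,1) (4,2) (4,3)] -> total=6
Click 2 (1,3) count=1: revealed 1 new [(1,3)] -> total=7
Click 3 (3,1) count=3: revealed 0 new [(none)] -> total=7

Answer: .....
...#.
.....
.###.
.###.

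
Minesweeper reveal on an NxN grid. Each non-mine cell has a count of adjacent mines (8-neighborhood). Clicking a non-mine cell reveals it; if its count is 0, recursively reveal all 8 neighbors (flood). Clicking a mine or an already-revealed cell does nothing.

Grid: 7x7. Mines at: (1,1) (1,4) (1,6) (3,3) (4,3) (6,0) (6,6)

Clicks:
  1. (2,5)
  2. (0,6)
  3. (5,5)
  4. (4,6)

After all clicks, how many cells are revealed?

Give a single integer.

Click 1 (2,5) count=2: revealed 1 new [(2,5)] -> total=1
Click 2 (0,6) count=1: revealed 1 new [(0,6)] -> total=2
Click 3 (5,5) count=1: revealed 1 new [(5,5)] -> total=3
Click 4 (4,6) count=0: revealed 10 new [(2,4) (2,6) (3,4) (3,5) (3,6) (4,4) (4,5) (4,6) (5,4) (5,6)] -> total=13

Answer: 13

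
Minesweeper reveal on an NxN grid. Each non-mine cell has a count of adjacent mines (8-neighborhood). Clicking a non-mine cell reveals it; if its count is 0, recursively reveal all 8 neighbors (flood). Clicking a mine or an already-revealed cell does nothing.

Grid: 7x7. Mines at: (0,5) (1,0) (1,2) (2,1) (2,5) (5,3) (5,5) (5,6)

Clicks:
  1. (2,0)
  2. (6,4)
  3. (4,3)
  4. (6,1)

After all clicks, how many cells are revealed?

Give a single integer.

Click 1 (2,0) count=2: revealed 1 new [(2,0)] -> total=1
Click 2 (6,4) count=2: revealed 1 new [(6,4)] -> total=2
Click 3 (4,3) count=1: revealed 1 new [(4,3)] -> total=3
Click 4 (6,1) count=0: revealed 12 new [(3,0) (3,1) (3,2) (4,0) (4,1) (4,2) (5,0) (5,1) (5,2) (6,0) (6,1) (6,2)] -> total=15

Answer: 15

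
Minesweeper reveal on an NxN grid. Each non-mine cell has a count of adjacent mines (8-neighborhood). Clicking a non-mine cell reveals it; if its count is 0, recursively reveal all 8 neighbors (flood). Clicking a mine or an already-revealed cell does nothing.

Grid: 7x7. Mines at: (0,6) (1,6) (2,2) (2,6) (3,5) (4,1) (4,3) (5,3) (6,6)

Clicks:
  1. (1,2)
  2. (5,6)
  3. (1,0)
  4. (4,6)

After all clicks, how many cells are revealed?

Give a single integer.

Answer: 21

Derivation:
Click 1 (1,2) count=1: revealed 1 new [(1,2)] -> total=1
Click 2 (5,6) count=1: revealed 1 new [(5,6)] -> total=2
Click 3 (1,0) count=0: revealed 18 new [(0,0) (0,1) (0,2) (0,3) (0,4) (0,5) (1,0) (1,1) (1,3) (1,4) (1,5) (2,0) (2,1) (2,3) (2,4) (2,5) (3,0) (3,1)] -> total=20
Click 4 (4,6) count=1: revealed 1 new [(4,6)] -> total=21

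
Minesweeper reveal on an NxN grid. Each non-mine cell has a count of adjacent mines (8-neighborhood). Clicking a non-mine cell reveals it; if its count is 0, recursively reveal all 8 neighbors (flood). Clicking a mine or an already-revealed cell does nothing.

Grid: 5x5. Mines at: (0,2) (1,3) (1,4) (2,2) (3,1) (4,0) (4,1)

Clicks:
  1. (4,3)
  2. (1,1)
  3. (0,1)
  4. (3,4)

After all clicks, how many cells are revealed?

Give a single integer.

Click 1 (4,3) count=0: revealed 8 new [(2,3) (2,4) (3,2) (3,3) (3,4) (4,2) (4,3) (4,4)] -> total=8
Click 2 (1,1) count=2: revealed 1 new [(1,1)] -> total=9
Click 3 (0,1) count=1: revealed 1 new [(0,1)] -> total=10
Click 4 (3,4) count=0: revealed 0 new [(none)] -> total=10

Answer: 10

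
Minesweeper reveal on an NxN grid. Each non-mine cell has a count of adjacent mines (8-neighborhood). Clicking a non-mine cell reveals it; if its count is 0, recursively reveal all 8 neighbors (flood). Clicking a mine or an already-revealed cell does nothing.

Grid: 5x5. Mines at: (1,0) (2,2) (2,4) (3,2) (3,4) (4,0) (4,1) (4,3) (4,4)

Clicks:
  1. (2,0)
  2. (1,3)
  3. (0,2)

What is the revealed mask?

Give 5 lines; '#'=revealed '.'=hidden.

Answer: .####
.####
#....
.....
.....

Derivation:
Click 1 (2,0) count=1: revealed 1 new [(2,0)] -> total=1
Click 2 (1,3) count=2: revealed 1 new [(1,3)] -> total=2
Click 3 (0,2) count=0: revealed 7 new [(0,1) (0,2) (0,3) (0,4) (1,1) (1,2) (1,4)] -> total=9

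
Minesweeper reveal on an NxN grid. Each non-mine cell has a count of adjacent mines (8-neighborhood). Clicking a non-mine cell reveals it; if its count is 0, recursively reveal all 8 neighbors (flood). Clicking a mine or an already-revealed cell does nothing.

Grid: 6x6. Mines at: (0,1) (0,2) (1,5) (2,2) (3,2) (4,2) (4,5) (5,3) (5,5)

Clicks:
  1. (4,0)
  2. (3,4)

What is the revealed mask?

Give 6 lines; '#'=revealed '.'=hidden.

Click 1 (4,0) count=0: revealed 10 new [(1,0) (1,1) (2,0) (2,1) (3,0) (3,1) (4,0) (4,1) (5,0) (5,1)] -> total=10
Click 2 (3,4) count=1: revealed 1 new [(3,4)] -> total=11

Answer: ......
##....
##....
##..#.
##....
##....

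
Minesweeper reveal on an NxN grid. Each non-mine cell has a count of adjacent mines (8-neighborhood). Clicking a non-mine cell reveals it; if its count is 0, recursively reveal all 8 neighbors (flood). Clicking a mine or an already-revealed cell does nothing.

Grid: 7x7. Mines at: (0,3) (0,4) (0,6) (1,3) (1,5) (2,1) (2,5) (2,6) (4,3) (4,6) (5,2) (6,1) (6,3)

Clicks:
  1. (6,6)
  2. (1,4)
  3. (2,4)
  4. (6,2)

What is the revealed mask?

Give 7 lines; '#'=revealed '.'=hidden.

Click 1 (6,6) count=0: revealed 6 new [(5,4) (5,5) (5,6) (6,4) (6,5) (6,6)] -> total=6
Click 2 (1,4) count=5: revealed 1 new [(1,4)] -> total=7
Click 3 (2,4) count=3: revealed 1 new [(2,4)] -> total=8
Click 4 (6,2) count=3: revealed 1 new [(6,2)] -> total=9

Answer: .......
....#..
....#..
.......
.......
....###
..#.###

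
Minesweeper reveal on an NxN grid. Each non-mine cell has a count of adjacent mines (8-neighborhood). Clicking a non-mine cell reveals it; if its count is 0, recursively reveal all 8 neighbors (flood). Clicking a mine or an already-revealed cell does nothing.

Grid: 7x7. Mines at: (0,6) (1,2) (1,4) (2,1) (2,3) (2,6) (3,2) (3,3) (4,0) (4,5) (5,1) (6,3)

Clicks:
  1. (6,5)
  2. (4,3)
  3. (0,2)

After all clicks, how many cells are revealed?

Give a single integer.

Click 1 (6,5) count=0: revealed 6 new [(5,4) (5,5) (5,6) (6,4) (6,5) (6,6)] -> total=6
Click 2 (4,3) count=2: revealed 1 new [(4,3)] -> total=7
Click 3 (0,2) count=1: revealed 1 new [(0,2)] -> total=8

Answer: 8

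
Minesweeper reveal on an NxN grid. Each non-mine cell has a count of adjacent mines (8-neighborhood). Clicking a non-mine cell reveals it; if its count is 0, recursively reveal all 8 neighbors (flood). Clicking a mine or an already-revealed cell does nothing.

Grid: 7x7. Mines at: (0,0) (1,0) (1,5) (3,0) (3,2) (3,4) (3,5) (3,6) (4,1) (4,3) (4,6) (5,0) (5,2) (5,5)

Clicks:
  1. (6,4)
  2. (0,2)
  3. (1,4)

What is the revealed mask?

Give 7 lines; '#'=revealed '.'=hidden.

Click 1 (6,4) count=1: revealed 1 new [(6,4)] -> total=1
Click 2 (0,2) count=0: revealed 12 new [(0,1) (0,2) (0,3) (0,4) (1,1) (1,2) (1,3) (1,4) (2,1) (2,2) (2,3) (2,4)] -> total=13
Click 3 (1,4) count=1: revealed 0 new [(none)] -> total=13

Answer: .####..
.####..
.####..
.......
.......
.......
....#..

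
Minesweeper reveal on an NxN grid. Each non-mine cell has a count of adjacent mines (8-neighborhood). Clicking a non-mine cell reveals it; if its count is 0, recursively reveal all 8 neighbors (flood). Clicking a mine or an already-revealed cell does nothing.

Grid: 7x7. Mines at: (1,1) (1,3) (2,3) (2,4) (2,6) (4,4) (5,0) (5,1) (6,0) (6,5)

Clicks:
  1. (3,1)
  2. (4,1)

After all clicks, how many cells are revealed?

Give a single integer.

Click 1 (3,1) count=0: revealed 9 new [(2,0) (2,1) (2,2) (3,0) (3,1) (3,2) (4,0) (4,1) (4,2)] -> total=9
Click 2 (4,1) count=2: revealed 0 new [(none)] -> total=9

Answer: 9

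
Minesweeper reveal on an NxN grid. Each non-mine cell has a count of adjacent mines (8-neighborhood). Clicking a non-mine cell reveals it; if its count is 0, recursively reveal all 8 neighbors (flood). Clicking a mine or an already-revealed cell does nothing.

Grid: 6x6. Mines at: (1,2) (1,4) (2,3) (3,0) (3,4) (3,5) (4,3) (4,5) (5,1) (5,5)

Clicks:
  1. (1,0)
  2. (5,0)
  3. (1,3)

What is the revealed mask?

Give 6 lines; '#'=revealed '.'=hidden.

Click 1 (1,0) count=0: revealed 6 new [(0,0) (0,1) (1,0) (1,1) (2,0) (2,1)] -> total=6
Click 2 (5,0) count=1: revealed 1 new [(5,0)] -> total=7
Click 3 (1,3) count=3: revealed 1 new [(1,3)] -> total=8

Answer: ##....
##.#..
##....
......
......
#.....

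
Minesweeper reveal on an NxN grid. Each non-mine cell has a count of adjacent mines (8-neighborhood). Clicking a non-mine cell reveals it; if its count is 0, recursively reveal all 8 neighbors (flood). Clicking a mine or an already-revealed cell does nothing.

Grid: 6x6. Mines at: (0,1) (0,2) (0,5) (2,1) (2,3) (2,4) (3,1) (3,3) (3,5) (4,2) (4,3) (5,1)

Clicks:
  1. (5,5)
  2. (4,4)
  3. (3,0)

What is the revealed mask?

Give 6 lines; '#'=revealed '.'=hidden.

Click 1 (5,5) count=0: revealed 4 new [(4,4) (4,5) (5,4) (5,5)] -> total=4
Click 2 (4,4) count=3: revealed 0 new [(none)] -> total=4
Click 3 (3,0) count=2: revealed 1 new [(3,0)] -> total=5

Answer: ......
......
......
#.....
....##
....##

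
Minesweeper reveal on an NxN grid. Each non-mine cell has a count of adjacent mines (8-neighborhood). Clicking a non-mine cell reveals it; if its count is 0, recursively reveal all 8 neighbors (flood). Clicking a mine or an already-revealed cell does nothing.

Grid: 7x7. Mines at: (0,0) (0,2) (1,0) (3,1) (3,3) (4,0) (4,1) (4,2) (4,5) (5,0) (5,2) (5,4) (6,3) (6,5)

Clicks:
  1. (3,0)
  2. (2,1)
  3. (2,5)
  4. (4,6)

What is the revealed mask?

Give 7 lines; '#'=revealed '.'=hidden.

Click 1 (3,0) count=3: revealed 1 new [(3,0)] -> total=1
Click 2 (2,1) count=2: revealed 1 new [(2,1)] -> total=2
Click 3 (2,5) count=0: revealed 15 new [(0,3) (0,4) (0,5) (0,6) (1,3) (1,4) (1,5) (1,6) (2,3) (2,4) (2,5) (2,6) (3,4) (3,5) (3,6)] -> total=17
Click 4 (4,6) count=1: revealed 1 new [(4,6)] -> total=18

Answer: ...####
...####
.#.####
#...###
......#
.......
.......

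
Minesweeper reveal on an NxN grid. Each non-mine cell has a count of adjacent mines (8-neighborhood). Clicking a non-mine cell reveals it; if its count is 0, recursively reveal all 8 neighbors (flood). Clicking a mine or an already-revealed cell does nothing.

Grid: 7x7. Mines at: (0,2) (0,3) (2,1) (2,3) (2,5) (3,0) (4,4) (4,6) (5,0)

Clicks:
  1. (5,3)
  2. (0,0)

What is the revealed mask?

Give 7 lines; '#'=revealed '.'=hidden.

Answer: ##.....
##.....
.......
.......
.......
...#...
.......

Derivation:
Click 1 (5,3) count=1: revealed 1 new [(5,3)] -> total=1
Click 2 (0,0) count=0: revealed 4 new [(0,0) (0,1) (1,0) (1,1)] -> total=5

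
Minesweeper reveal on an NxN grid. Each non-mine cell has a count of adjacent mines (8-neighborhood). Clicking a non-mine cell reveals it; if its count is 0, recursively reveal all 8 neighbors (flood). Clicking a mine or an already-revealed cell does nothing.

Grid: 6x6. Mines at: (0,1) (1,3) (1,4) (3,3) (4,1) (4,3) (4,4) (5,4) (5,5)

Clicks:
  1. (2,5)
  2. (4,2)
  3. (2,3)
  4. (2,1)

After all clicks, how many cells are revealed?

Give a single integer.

Click 1 (2,5) count=1: revealed 1 new [(2,5)] -> total=1
Click 2 (4,2) count=3: revealed 1 new [(4,2)] -> total=2
Click 3 (2,3) count=3: revealed 1 new [(2,3)] -> total=3
Click 4 (2,1) count=0: revealed 9 new [(1,0) (1,1) (1,2) (2,0) (2,1) (2,2) (3,0) (3,1) (3,2)] -> total=12

Answer: 12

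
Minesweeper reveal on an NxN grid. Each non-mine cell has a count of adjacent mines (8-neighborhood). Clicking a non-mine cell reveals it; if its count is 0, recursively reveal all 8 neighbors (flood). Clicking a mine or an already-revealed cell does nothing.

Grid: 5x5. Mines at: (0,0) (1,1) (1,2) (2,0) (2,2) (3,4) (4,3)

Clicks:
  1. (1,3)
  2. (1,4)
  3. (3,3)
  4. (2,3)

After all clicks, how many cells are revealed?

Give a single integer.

Click 1 (1,3) count=2: revealed 1 new [(1,3)] -> total=1
Click 2 (1,4) count=0: revealed 5 new [(0,3) (0,4) (1,4) (2,3) (2,4)] -> total=6
Click 3 (3,3) count=3: revealed 1 new [(3,3)] -> total=7
Click 4 (2,3) count=3: revealed 0 new [(none)] -> total=7

Answer: 7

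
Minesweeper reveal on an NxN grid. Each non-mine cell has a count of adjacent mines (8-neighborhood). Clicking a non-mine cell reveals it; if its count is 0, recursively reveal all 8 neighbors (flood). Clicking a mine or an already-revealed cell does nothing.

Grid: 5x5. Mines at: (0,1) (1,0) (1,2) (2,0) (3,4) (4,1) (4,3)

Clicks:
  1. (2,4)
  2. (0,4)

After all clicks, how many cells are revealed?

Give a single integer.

Answer: 6

Derivation:
Click 1 (2,4) count=1: revealed 1 new [(2,4)] -> total=1
Click 2 (0,4) count=0: revealed 5 new [(0,3) (0,4) (1,3) (1,4) (2,3)] -> total=6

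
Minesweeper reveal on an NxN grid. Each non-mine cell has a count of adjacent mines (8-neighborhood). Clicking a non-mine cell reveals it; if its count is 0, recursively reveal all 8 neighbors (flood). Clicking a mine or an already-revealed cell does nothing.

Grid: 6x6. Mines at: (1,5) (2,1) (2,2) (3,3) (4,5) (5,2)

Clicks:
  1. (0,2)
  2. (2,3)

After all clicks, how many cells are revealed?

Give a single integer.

Answer: 11

Derivation:
Click 1 (0,2) count=0: revealed 10 new [(0,0) (0,1) (0,2) (0,3) (0,4) (1,0) (1,1) (1,2) (1,3) (1,4)] -> total=10
Click 2 (2,3) count=2: revealed 1 new [(2,3)] -> total=11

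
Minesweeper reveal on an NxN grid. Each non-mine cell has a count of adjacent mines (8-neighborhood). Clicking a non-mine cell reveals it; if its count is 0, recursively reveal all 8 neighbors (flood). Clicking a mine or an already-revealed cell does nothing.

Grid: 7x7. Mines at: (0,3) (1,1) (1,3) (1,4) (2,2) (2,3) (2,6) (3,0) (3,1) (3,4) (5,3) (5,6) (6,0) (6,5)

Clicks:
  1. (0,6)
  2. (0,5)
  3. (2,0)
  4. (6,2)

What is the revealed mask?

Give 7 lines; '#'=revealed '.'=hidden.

Click 1 (0,6) count=0: revealed 4 new [(0,5) (0,6) (1,5) (1,6)] -> total=4
Click 2 (0,5) count=1: revealed 0 new [(none)] -> total=4
Click 3 (2,0) count=3: revealed 1 new [(2,0)] -> total=5
Click 4 (6,2) count=1: revealed 1 new [(6,2)] -> total=6

Answer: .....##
.....##
#......
.......
.......
.......
..#....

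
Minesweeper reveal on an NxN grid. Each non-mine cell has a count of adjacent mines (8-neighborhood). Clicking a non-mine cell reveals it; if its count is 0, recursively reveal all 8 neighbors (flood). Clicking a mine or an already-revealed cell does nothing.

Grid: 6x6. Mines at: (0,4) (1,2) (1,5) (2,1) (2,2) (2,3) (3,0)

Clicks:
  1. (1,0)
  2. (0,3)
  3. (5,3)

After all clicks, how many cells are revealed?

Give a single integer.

Answer: 21

Derivation:
Click 1 (1,0) count=1: revealed 1 new [(1,0)] -> total=1
Click 2 (0,3) count=2: revealed 1 new [(0,3)] -> total=2
Click 3 (5,3) count=0: revealed 19 new [(2,4) (2,5) (3,1) (3,2) (3,3) (3,4) (3,5) (4,0) (4,1) (4,2) (4,3) (4,4) (4,5) (5,0) (5,1) (5,2) (5,3) (5,4) (5,5)] -> total=21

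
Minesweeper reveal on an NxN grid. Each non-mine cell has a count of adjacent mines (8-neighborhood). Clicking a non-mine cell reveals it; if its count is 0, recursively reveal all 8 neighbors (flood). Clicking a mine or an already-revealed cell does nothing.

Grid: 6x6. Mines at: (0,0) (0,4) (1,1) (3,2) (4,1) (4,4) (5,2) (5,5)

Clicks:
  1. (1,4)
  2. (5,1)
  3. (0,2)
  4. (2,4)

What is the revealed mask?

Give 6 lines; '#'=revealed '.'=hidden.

Click 1 (1,4) count=1: revealed 1 new [(1,4)] -> total=1
Click 2 (5,1) count=2: revealed 1 new [(5,1)] -> total=2
Click 3 (0,2) count=1: revealed 1 new [(0,2)] -> total=3
Click 4 (2,4) count=0: revealed 8 new [(1,3) (1,5) (2,3) (2,4) (2,5) (3,3) (3,4) (3,5)] -> total=11

Answer: ..#...
...###
...###
...###
......
.#....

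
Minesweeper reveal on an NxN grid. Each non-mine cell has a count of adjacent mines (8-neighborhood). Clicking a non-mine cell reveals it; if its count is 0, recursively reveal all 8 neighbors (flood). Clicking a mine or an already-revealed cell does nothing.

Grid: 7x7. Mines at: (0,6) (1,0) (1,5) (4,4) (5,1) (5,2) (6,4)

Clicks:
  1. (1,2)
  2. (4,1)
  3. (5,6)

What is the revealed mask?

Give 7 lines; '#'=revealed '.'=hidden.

Click 1 (1,2) count=0: revealed 22 new [(0,1) (0,2) (0,3) (0,4) (1,1) (1,2) (1,3) (1,4) (2,0) (2,1) (2,2) (2,3) (2,4) (3,0) (3,1) (3,2) (3,3) (3,4) (4,0) (4,1) (4,2) (4,3)] -> total=22
Click 2 (4,1) count=2: revealed 0 new [(none)] -> total=22
Click 3 (5,6) count=0: revealed 10 new [(2,5) (2,6) (3,5) (3,6) (4,5) (4,6) (5,5) (5,6) (6,5) (6,6)] -> total=32

Answer: .####..
.####..
#######
#######
####.##
.....##
.....##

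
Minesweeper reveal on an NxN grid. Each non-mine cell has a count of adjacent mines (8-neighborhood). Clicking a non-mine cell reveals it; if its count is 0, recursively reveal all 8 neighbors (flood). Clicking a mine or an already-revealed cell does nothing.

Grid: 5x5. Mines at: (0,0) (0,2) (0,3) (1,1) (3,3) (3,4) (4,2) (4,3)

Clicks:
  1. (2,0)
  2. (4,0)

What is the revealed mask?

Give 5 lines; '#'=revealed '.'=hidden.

Click 1 (2,0) count=1: revealed 1 new [(2,0)] -> total=1
Click 2 (4,0) count=0: revealed 5 new [(2,1) (3,0) (3,1) (4,0) (4,1)] -> total=6

Answer: .....
.....
##...
##...
##...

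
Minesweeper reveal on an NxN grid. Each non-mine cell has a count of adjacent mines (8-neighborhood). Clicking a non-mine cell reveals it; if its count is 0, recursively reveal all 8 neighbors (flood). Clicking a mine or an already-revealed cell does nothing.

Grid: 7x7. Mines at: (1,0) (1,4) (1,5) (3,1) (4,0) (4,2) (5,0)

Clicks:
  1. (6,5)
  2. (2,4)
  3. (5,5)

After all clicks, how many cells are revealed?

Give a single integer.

Click 1 (6,5) count=0: revealed 24 new [(2,3) (2,4) (2,5) (2,6) (3,3) (3,4) (3,5) (3,6) (4,3) (4,4) (4,5) (4,6) (5,1) (5,2) (5,3) (5,4) (5,5) (5,6) (6,1) (6,2) (6,3) (6,4) (6,5) (6,6)] -> total=24
Click 2 (2,4) count=2: revealed 0 new [(none)] -> total=24
Click 3 (5,5) count=0: revealed 0 new [(none)] -> total=24

Answer: 24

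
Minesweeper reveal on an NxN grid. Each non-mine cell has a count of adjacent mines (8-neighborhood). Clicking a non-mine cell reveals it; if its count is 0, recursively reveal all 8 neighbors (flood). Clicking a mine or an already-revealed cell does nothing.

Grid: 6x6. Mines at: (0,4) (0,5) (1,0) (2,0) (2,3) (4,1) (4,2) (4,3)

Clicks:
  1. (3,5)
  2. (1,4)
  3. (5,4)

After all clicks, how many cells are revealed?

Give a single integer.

Answer: 10

Derivation:
Click 1 (3,5) count=0: revealed 10 new [(1,4) (1,5) (2,4) (2,5) (3,4) (3,5) (4,4) (4,5) (5,4) (5,5)] -> total=10
Click 2 (1,4) count=3: revealed 0 new [(none)] -> total=10
Click 3 (5,4) count=1: revealed 0 new [(none)] -> total=10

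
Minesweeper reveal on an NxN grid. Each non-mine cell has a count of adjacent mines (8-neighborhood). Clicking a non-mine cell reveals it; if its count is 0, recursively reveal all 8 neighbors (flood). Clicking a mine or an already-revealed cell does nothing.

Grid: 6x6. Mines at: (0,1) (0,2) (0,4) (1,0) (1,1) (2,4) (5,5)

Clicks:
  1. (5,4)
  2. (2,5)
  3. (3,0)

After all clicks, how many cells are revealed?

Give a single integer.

Click 1 (5,4) count=1: revealed 1 new [(5,4)] -> total=1
Click 2 (2,5) count=1: revealed 1 new [(2,5)] -> total=2
Click 3 (3,0) count=0: revealed 18 new [(2,0) (2,1) (2,2) (2,3) (3,0) (3,1) (3,2) (3,3) (3,4) (4,0) (4,1) (4,2) (4,3) (4,4) (5,0) (5,1) (5,2) (5,3)] -> total=20

Answer: 20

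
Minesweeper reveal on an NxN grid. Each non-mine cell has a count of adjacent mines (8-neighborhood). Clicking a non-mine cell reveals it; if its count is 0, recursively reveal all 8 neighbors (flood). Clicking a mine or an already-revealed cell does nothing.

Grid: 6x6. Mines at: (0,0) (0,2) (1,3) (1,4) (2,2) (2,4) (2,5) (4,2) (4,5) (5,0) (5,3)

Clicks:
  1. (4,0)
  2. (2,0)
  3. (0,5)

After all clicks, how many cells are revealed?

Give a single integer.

Answer: 9

Derivation:
Click 1 (4,0) count=1: revealed 1 new [(4,0)] -> total=1
Click 2 (2,0) count=0: revealed 7 new [(1,0) (1,1) (2,0) (2,1) (3,0) (3,1) (4,1)] -> total=8
Click 3 (0,5) count=1: revealed 1 new [(0,5)] -> total=9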